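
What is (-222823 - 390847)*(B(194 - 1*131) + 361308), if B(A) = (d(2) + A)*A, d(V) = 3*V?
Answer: -224391503850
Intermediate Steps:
B(A) = A*(6 + A) (B(A) = (3*2 + A)*A = (6 + A)*A = A*(6 + A))
(-222823 - 390847)*(B(194 - 1*131) + 361308) = (-222823 - 390847)*((194 - 1*131)*(6 + (194 - 1*131)) + 361308) = -613670*((194 - 131)*(6 + (194 - 131)) + 361308) = -613670*(63*(6 + 63) + 361308) = -613670*(63*69 + 361308) = -613670*(4347 + 361308) = -613670*365655 = -224391503850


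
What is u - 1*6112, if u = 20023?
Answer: 13911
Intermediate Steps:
u - 1*6112 = 20023 - 1*6112 = 20023 - 6112 = 13911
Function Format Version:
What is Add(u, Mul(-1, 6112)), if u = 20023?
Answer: 13911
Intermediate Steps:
Add(u, Mul(-1, 6112)) = Add(20023, Mul(-1, 6112)) = Add(20023, -6112) = 13911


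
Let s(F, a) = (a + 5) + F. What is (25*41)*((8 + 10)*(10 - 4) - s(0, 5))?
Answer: 100450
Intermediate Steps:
s(F, a) = 5 + F + a (s(F, a) = (5 + a) + F = 5 + F + a)
(25*41)*((8 + 10)*(10 - 4) - s(0, 5)) = (25*41)*((8 + 10)*(10 - 4) - (5 + 0 + 5)) = 1025*(18*6 - 1*10) = 1025*(108 - 10) = 1025*98 = 100450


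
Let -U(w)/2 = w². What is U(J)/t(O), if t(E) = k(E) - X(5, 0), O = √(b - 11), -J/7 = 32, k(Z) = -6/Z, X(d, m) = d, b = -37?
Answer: 2007040/103 + 200704*I*√3/103 ≈ 19486.0 + 3375.0*I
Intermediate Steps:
J = -224 (J = -7*32 = -224)
O = 4*I*√3 (O = √(-37 - 11) = √(-48) = 4*I*√3 ≈ 6.9282*I)
U(w) = -2*w²
t(E) = -5 - 6/E (t(E) = -6/E - 1*5 = -6/E - 5 = -5 - 6/E)
U(J)/t(O) = (-2*(-224)²)/(-5 - 6*(-I*√3/12)) = (-2*50176)/(-5 - (-1)*I*√3/2) = -100352/(-5 + I*√3/2)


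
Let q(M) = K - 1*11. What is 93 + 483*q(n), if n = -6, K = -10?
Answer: -10050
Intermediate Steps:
q(M) = -21 (q(M) = -10 - 1*11 = -10 - 11 = -21)
93 + 483*q(n) = 93 + 483*(-21) = 93 - 10143 = -10050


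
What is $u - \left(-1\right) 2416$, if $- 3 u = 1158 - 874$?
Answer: $\frac{6964}{3} \approx 2321.3$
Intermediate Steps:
$u = - \frac{284}{3}$ ($u = - \frac{1158 - 874}{3} = \left(- \frac{1}{3}\right) 284 = - \frac{284}{3} \approx -94.667$)
$u - \left(-1\right) 2416 = - \frac{284}{3} - \left(-1\right) 2416 = - \frac{284}{3} - -2416 = - \frac{284}{3} + 2416 = \frac{6964}{3}$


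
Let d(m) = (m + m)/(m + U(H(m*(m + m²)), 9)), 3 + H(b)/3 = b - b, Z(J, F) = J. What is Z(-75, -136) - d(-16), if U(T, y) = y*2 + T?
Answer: -557/7 ≈ -79.571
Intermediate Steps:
H(b) = -9 (H(b) = -9 + 3*(b - b) = -9 + 3*0 = -9 + 0 = -9)
U(T, y) = T + 2*y (U(T, y) = 2*y + T = T + 2*y)
d(m) = 2*m/(9 + m) (d(m) = (m + m)/(m + (-9 + 2*9)) = (2*m)/(m + (-9 + 18)) = (2*m)/(m + 9) = (2*m)/(9 + m) = 2*m/(9 + m))
Z(-75, -136) - d(-16) = -75 - 2*(-16)/(9 - 16) = -75 - 2*(-16)/(-7) = -75 - 2*(-16)*(-1)/7 = -75 - 1*32/7 = -75 - 32/7 = -557/7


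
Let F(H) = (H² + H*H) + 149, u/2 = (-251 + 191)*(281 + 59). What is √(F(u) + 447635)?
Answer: 2*√832431946 ≈ 57704.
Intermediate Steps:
u = -40800 (u = 2*((-251 + 191)*(281 + 59)) = 2*(-60*340) = 2*(-20400) = -40800)
F(H) = 149 + 2*H² (F(H) = (H² + H²) + 149 = 2*H² + 149 = 149 + 2*H²)
√(F(u) + 447635) = √((149 + 2*(-40800)²) + 447635) = √((149 + 2*1664640000) + 447635) = √((149 + 3329280000) + 447635) = √(3329280149 + 447635) = √3329727784 = 2*√832431946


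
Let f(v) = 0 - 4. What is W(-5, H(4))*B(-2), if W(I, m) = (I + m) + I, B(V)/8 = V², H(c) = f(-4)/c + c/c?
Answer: -320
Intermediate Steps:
f(v) = -4
H(c) = 1 - 4/c (H(c) = -4/c + c/c = -4/c + 1 = 1 - 4/c)
B(V) = 8*V²
W(I, m) = m + 2*I
W(-5, H(4))*B(-2) = ((-4 + 4)/4 + 2*(-5))*(8*(-2)²) = ((¼)*0 - 10)*(8*4) = (0 - 10)*32 = -10*32 = -320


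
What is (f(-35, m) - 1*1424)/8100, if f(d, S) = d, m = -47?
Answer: -1459/8100 ≈ -0.18012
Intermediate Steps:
(f(-35, m) - 1*1424)/8100 = (-35 - 1*1424)/8100 = (-35 - 1424)*(1/8100) = -1459*1/8100 = -1459/8100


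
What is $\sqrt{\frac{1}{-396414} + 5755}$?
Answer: $\frac{\sqrt{11164988412686}}{44046} \approx 75.862$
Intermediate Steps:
$\sqrt{\frac{1}{-396414} + 5755} = \sqrt{- \frac{1}{396414} + 5755} = \sqrt{\frac{2281362569}{396414}} = \frac{\sqrt{11164988412686}}{44046}$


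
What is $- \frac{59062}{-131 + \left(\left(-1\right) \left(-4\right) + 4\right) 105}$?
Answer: $- \frac{59062}{709} \approx -83.303$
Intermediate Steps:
$- \frac{59062}{-131 + \left(\left(-1\right) \left(-4\right) + 4\right) 105} = - \frac{59062}{-131 + \left(4 + 4\right) 105} = - \frac{59062}{-131 + 8 \cdot 105} = - \frac{59062}{-131 + 840} = - \frac{59062}{709}$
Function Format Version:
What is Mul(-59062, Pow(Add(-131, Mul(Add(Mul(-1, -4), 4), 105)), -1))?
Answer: Rational(-59062, 709) ≈ -83.303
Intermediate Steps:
Mul(-59062, Pow(Add(-131, Mul(Add(Mul(-1, -4), 4), 105)), -1)) = Mul(-59062, Pow(Add(-131, Mul(Add(4, 4), 105)), -1)) = Mul(-59062, Pow(Add(-131, Mul(8, 105)), -1)) = Mul(-59062, Pow(Add(-131, 840), -1)) = Mul(-59062, Pow(709, -1)) = Mul(-59062, Rational(1, 709)) = Rational(-59062, 709)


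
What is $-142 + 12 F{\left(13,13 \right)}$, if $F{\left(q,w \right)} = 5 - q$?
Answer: $-238$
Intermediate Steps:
$-142 + 12 F{\left(13,13 \right)} = -142 + 12 \left(5 - 13\right) = -142 + 12 \left(-8\right) = -142 - 96 = -238$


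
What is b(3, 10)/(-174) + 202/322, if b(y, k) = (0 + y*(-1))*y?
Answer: 6341/9338 ≈ 0.67905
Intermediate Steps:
b(y, k) = -y² (b(y, k) = (0 - y)*y = (-y)*y = -y²)
b(3, 10)/(-174) + 202/322 = -1*3²/(-174) + 202/322 = -1*9*(-1/174) + 202*(1/322) = -9*(-1/174) + 101/161 = 3/58 + 101/161 = 6341/9338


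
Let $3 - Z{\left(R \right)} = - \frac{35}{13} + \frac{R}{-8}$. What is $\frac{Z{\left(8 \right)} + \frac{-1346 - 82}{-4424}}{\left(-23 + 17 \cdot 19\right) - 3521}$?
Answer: $- \frac{14409}{6615934} \approx -0.0021779$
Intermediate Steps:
$Z{\left(R \right)} = \frac{74}{13} + \frac{R}{8}$ ($Z{\left(R \right)} = 3 - \left(- \frac{35}{13} + \frac{R}{-8}\right) = 3 - \left(\left(-35\right) \frac{1}{13} + R \left(- \frac{1}{8}\right)\right) = 3 - \left(- \frac{35}{13} - \frac{R}{8}\right) = 3 + \left(\frac{35}{13} + \frac{R}{8}\right) = \frac{74}{13} + \frac{R}{8}$)
$\frac{Z{\left(8 \right)} + \frac{-1346 - 82}{-4424}}{\left(-23 + 17 \cdot 19\right) - 3521} = \frac{\left(\frac{74}{13} + \frac{1}{8} \cdot 8\right) + \frac{-1346 - 82}{-4424}}{\left(-23 + 17 \cdot 19\right) - 3521} = \frac{\left(\frac{74}{13} + 1\right) + \left(-1346 - 82\right) \left(- \frac{1}{4424}\right)}{\left(-23 + 323\right) - 3521} = \frac{\frac{87}{13} - - \frac{51}{158}}{300 - 3521} = \frac{\frac{87}{13} + \frac{51}{158}}{-3221} = \frac{14409}{2054} \left(- \frac{1}{3221}\right) = - \frac{14409}{6615934}$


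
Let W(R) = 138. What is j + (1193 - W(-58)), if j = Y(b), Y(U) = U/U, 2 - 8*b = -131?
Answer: 1056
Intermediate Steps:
b = 133/8 (b = ¼ - ⅛*(-131) = ¼ + 131/8 = 133/8 ≈ 16.625)
Y(U) = 1
j = 1
j + (1193 - W(-58)) = 1 + (1193 - 1*138) = 1 + (1193 - 138) = 1 + 1055 = 1056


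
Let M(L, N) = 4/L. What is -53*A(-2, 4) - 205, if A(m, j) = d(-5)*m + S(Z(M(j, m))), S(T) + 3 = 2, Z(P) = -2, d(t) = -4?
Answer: -576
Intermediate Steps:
S(T) = -1 (S(T) = -3 + 2 = -1)
A(m, j) = -1 - 4*m (A(m, j) = -4*m - 1 = -1 - 4*m)
-53*A(-2, 4) - 205 = -53*(-1 - 4*(-2)) - 205 = -53*(-1 + 8) - 205 = -53*7 - 205 = -371 - 205 = -576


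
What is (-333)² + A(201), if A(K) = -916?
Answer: 109973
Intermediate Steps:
(-333)² + A(201) = (-333)² - 916 = 110889 - 916 = 109973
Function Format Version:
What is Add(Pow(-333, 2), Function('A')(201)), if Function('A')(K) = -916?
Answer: 109973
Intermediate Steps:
Add(Pow(-333, 2), Function('A')(201)) = Add(Pow(-333, 2), -916) = Add(110889, -916) = 109973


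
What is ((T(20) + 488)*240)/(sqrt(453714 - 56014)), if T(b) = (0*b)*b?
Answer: 11712*sqrt(3977)/3977 ≈ 185.72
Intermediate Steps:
T(b) = 0 (T(b) = 0*b = 0)
((T(20) + 488)*240)/(sqrt(453714 - 56014)) = ((0 + 488)*240)/(sqrt(453714 - 56014)) = (488*240)/(sqrt(397700)) = 117120/((10*sqrt(3977))) = 117120*(sqrt(3977)/39770) = 11712*sqrt(3977)/3977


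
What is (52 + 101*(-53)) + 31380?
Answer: 26079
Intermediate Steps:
(52 + 101*(-53)) + 31380 = (52 - 5353) + 31380 = -5301 + 31380 = 26079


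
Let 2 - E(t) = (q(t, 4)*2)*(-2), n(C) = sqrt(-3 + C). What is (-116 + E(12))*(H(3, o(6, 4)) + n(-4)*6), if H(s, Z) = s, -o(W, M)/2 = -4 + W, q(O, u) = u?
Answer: -294 - 588*I*sqrt(7) ≈ -294.0 - 1555.7*I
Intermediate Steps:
o(W, M) = 8 - 2*W (o(W, M) = -2*(-4 + W) = 8 - 2*W)
E(t) = 18 (E(t) = 2 - 4*2*(-2) = 2 - 8*(-2) = 2 - 1*(-16) = 2 + 16 = 18)
(-116 + E(12))*(H(3, o(6, 4)) + n(-4)*6) = (-116 + 18)*(3 + sqrt(-3 - 4)*6) = -98*(3 + sqrt(-7)*6) = -98*(3 + (I*sqrt(7))*6) = -98*(3 + 6*I*sqrt(7)) = -294 - 588*I*sqrt(7)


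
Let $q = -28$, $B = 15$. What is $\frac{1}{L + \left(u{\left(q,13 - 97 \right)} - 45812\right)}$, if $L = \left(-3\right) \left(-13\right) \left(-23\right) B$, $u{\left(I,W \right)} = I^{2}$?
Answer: $- \frac{1}{58483} \approx -1.7099 \cdot 10^{-5}$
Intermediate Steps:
$L = -13455$ ($L = \left(-3\right) \left(-13\right) \left(-23\right) 15 = 39 \left(-23\right) 15 = \left(-897\right) 15 = -13455$)
$\frac{1}{L + \left(u{\left(q,13 - 97 \right)} - 45812\right)} = \frac{1}{-13455 - \left(45812 - \left(-28\right)^{2}\right)} = \frac{1}{-13455 + \left(784 - 45812\right)} = \frac{1}{-13455 - 45028} = \frac{1}{-58483} = - \frac{1}{58483}$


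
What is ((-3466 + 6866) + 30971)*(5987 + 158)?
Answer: 211209795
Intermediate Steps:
((-3466 + 6866) + 30971)*(5987 + 158) = (3400 + 30971)*6145 = 34371*6145 = 211209795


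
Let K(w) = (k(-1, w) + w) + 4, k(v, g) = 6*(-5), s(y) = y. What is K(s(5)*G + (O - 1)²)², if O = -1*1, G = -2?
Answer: 1024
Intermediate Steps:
k(v, g) = -30
O = -1
K(w) = -26 + w (K(w) = (-30 + w) + 4 = -26 + w)
K(s(5)*G + (O - 1)²)² = (-26 + (5*(-2) + (-1 - 1)²))² = (-26 + (-10 + (-2)²))² = (-26 + (-10 + 4))² = (-26 - 6)² = (-32)² = 1024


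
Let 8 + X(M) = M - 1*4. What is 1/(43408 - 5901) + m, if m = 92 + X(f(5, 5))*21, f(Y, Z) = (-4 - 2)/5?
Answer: -34731477/187535 ≈ -185.20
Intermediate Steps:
f(Y, Z) = -6/5 (f(Y, Z) = -6*1/5 = -6/5)
X(M) = -12 + M (X(M) = -8 + (M - 1*4) = -8 + (M - 4) = -8 + (-4 + M) = -12 + M)
m = -926/5 (m = 92 + (-12 - 6/5)*21 = 92 - 66/5*21 = 92 - 1386/5 = -926/5 ≈ -185.20)
1/(43408 - 5901) + m = 1/(43408 - 5901) - 926/5 = 1/37507 - 926/5 = -34731477/187535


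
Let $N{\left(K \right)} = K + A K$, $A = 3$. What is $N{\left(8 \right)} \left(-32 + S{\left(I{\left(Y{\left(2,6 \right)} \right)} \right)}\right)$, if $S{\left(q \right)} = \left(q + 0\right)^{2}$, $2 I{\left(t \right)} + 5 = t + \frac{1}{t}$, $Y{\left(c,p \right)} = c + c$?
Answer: $- \frac{2039}{2} \approx -1019.5$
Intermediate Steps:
$Y{\left(c,p \right)} = 2 c$
$N{\left(K \right)} = 4 K$ ($N{\left(K \right)} = K + 3 K = 4 K$)
$I{\left(t \right)} = - \frac{5}{2} + \frac{t}{2} + \frac{1}{2 t}$ ($I{\left(t \right)} = - \frac{5}{2} + \frac{t + \frac{1}{t}}{2} = - \frac{5}{2} + \left(\frac{t}{2} + \frac{1}{2 t}\right) = - \frac{5}{2} + \frac{t}{2} + \frac{1}{2 t}$)
$S{\left(q \right)} = q^{2}$
$N{\left(8 \right)} \left(-32 + S{\left(I{\left(Y{\left(2,6 \right)} \right)} \right)}\right) = 4 \cdot 8 \left(-32 + \left(\frac{1 + 2 \cdot 2 \left(-5 + 2 \cdot 2\right)}{2 \cdot 2 \cdot 2}\right)^{2}\right) = 32 \left(-32 + \left(\frac{1 + 4 \left(-5 + 4\right)}{2 \cdot 4}\right)^{2}\right) = 32 \left(-32 + \left(\frac{1}{2} \cdot \frac{1}{4} \left(1 + 4 \left(-1\right)\right)\right)^{2}\right) = 32 \left(-32 + \left(\frac{1}{2} \cdot \frac{1}{4} \left(1 - 4\right)\right)^{2}\right) = 32 \left(-32 + \left(\frac{1}{2} \cdot \frac{1}{4} \left(-3\right)\right)^{2}\right) = 32 \left(-32 + \left(- \frac{3}{8}\right)^{2}\right) = 32 \left(-32 + \frac{9}{64}\right) = 32 \left(- \frac{2039}{64}\right) = - \frac{2039}{2}$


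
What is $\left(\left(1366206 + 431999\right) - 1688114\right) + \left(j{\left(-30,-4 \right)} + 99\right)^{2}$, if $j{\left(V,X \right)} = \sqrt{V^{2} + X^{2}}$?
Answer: $120808 + 396 \sqrt{229} \approx 1.268 \cdot 10^{5}$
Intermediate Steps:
$\left(\left(1366206 + 431999\right) - 1688114\right) + \left(j{\left(-30,-4 \right)} + 99\right)^{2} = \left(\left(1366206 + 431999\right) - 1688114\right) + \left(\sqrt{\left(-30\right)^{2} + \left(-4\right)^{2}} + 99\right)^{2} = \left(1798205 - 1688114\right) + \left(\sqrt{900 + 16} + 99\right)^{2} = 110091 + \left(\sqrt{916} + 99\right)^{2} = 110091 + \left(2 \sqrt{229} + 99\right)^{2} = 110091 + \left(99 + 2 \sqrt{229}\right)^{2}$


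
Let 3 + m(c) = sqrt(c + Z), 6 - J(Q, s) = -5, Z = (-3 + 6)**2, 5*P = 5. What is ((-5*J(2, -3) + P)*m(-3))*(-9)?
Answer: -1458 + 486*sqrt(6) ≈ -267.55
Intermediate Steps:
P = 1 (P = (1/5)*5 = 1)
Z = 9 (Z = 3**2 = 9)
J(Q, s) = 11 (J(Q, s) = 6 - 1*(-5) = 6 + 5 = 11)
m(c) = -3 + sqrt(9 + c) (m(c) = -3 + sqrt(c + 9) = -3 + sqrt(9 + c))
((-5*J(2, -3) + P)*m(-3))*(-9) = ((-5*11 + 1)*(-3 + sqrt(9 - 3)))*(-9) = ((-55 + 1)*(-3 + sqrt(6)))*(-9) = -54*(-3 + sqrt(6))*(-9) = (162 - 54*sqrt(6))*(-9) = -1458 + 486*sqrt(6)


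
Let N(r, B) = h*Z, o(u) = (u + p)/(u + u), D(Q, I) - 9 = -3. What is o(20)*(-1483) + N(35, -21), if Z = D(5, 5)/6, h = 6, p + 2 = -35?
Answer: 25451/40 ≈ 636.28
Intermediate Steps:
p = -37 (p = -2 - 35 = -37)
D(Q, I) = 6 (D(Q, I) = 9 - 3 = 6)
Z = 1 (Z = 6/6 = 6*(⅙) = 1)
o(u) = (-37 + u)/(2*u) (o(u) = (u - 37)/(u + u) = (-37 + u)/((2*u)) = (-37 + u)*(1/(2*u)) = (-37 + u)/(2*u))
N(r, B) = 6 (N(r, B) = 6*1 = 6)
o(20)*(-1483) + N(35, -21) = ((½)*(-37 + 20)/20)*(-1483) + 6 = ((½)*(1/20)*(-17))*(-1483) + 6 = -17/40*(-1483) + 6 = 25211/40 + 6 = 25451/40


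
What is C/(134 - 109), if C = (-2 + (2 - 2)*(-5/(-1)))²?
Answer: 4/25 ≈ 0.16000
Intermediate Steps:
C = 4 (C = (-2 + 0*(-5*(-1)))² = (-2 + 0*5)² = (-2 + 0)² = (-2)² = 4)
C/(134 - 109) = 4/(134 - 109) = 4/25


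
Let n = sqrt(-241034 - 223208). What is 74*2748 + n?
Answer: 203352 + I*sqrt(464242) ≈ 2.0335e+5 + 681.35*I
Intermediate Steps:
n = I*sqrt(464242) (n = sqrt(-464242) = I*sqrt(464242) ≈ 681.35*I)
74*2748 + n = 74*2748 + I*sqrt(464242) = 203352 + I*sqrt(464242)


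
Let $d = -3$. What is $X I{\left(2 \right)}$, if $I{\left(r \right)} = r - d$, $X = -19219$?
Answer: $-96095$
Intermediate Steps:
$I{\left(r \right)} = 3 + r$ ($I{\left(r \right)} = r - -3 = r + 3 = 3 + r$)
$X I{\left(2 \right)} = - 19219 \left(3 + 2\right) = \left(-19219\right) 5 = -96095$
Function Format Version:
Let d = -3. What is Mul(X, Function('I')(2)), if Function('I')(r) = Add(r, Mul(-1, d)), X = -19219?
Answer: -96095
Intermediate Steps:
Function('I')(r) = Add(3, r) (Function('I')(r) = Add(r, Mul(-1, -3)) = Add(r, 3) = Add(3, r))
Mul(X, Function('I')(2)) = Mul(-19219, Add(3, 2)) = Mul(-19219, 5) = -96095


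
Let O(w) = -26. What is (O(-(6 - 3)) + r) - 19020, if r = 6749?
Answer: -12297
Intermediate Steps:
(O(-(6 - 3)) + r) - 19020 = (-26 + 6749) - 19020 = 6723 - 19020 = -12297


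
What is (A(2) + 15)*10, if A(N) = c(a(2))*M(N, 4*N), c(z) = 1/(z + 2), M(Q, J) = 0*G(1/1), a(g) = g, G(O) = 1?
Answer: 150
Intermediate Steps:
M(Q, J) = 0 (M(Q, J) = 0*1 = 0)
c(z) = 1/(2 + z)
A(N) = 0 (A(N) = 0/(2 + 2) = 0/4 = (¼)*0 = 0)
(A(2) + 15)*10 = (0 + 15)*10 = 15*10 = 150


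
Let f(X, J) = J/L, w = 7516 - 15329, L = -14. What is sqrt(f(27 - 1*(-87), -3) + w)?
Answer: I*sqrt(1531306)/14 ≈ 88.39*I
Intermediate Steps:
w = -7813
f(X, J) = -J/14 (f(X, J) = J/(-14) = -J/14)
sqrt(f(27 - 1*(-87), -3) + w) = sqrt(-1/14*(-3) - 7813) = sqrt(3/14 - 7813) = sqrt(-109379/14) = I*sqrt(1531306)/14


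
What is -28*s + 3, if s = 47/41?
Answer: -1193/41 ≈ -29.098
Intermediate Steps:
s = 47/41 (s = 47*(1/41) = 47/41 ≈ 1.1463)
-28*s + 3 = -28*47/41 + 3 = -1316/41 + 3 = -1193/41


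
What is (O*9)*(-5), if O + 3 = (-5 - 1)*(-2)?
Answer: -405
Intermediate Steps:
O = 9 (O = -3 + (-5 - 1)*(-2) = -3 - 6*(-2) = -3 + 12 = 9)
(O*9)*(-5) = (9*9)*(-5) = 81*(-5) = -405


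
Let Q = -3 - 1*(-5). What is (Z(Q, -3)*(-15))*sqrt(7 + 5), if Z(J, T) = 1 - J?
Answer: 30*sqrt(3) ≈ 51.962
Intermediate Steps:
Q = 2 (Q = -3 + 5 = 2)
(Z(Q, -3)*(-15))*sqrt(7 + 5) = ((1 - 1*2)*(-15))*sqrt(7 + 5) = ((1 - 2)*(-15))*sqrt(12) = (-1*(-15))*(2*sqrt(3)) = 15*(2*sqrt(3)) = 30*sqrt(3)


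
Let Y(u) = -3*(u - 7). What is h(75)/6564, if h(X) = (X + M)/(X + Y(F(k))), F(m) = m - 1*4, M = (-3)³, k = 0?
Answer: 1/14769 ≈ 6.7709e-5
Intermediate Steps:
M = -27
F(m) = -4 + m (F(m) = m - 4 = -4 + m)
Y(u) = 21 - 3*u (Y(u) = -3*(-7 + u) = 21 - 3*u)
h(X) = (-27 + X)/(33 + X) (h(X) = (X - 27)/(X + (21 - 3*(-4 + 0))) = (-27 + X)/(X + (21 - 3*(-4))) = (-27 + X)/(X + (21 + 12)) = (-27 + X)/(X + 33) = (-27 + X)/(33 + X))
h(75)/6564 = ((-27 + 75)/(33 + 75))/6564 = (48/108)*(1/6564) = ((1/108)*48)*(1/6564) = (4/9)*(1/6564) = 1/14769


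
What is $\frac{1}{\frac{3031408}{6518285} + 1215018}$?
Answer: $\frac{6518285}{7919836635538} \approx 8.2303 \cdot 10^{-7}$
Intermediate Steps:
$\frac{1}{\frac{3031408}{6518285} + 1215018} = \frac{1}{\frac{7919836635538}{6518285}} = \frac{6518285}{7919836635538}$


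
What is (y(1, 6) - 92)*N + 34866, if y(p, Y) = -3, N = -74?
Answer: 41896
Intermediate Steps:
(y(1, 6) - 92)*N + 34866 = (-3 - 92)*(-74) + 34866 = -95*(-74) + 34866 = 7030 + 34866 = 41896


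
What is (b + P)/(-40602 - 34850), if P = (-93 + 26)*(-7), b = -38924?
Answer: 38455/75452 ≈ 0.50966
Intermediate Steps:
P = 469 (P = -67*(-7) = 469)
(b + P)/(-40602 - 34850) = (-38924 + 469)/(-40602 - 34850) = -38455/(-75452) = -38455*(-1/75452) = 38455/75452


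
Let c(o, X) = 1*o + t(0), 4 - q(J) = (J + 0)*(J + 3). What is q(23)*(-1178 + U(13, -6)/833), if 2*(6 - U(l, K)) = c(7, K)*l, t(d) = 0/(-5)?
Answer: 582900219/833 ≈ 6.9976e+5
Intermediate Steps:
t(d) = 0 (t(d) = 0*(-1/5) = 0)
q(J) = 4 - J*(3 + J) (q(J) = 4 - (J + 0)*(J + 3) = 4 - J*(3 + J))
c(o, X) = o (c(o, X) = 1*o + 0 = o + 0 = o)
U(l, K) = 6 - 7*l/2
q(23)*(-1178 + U(13, -6)/833) = (4 - 1*23**2 - 3*23)*(-1178 + (6 - 7/2*13)/833) = (4 - 1*529 - 69)*(-1178 + (6 - 91/2)*(1/833)) = (4 - 529 - 69)*(-1178 - 79/2*1/833) = -594*(-1178 - 79/1666) = -594*(-1962627/1666) = 582900219/833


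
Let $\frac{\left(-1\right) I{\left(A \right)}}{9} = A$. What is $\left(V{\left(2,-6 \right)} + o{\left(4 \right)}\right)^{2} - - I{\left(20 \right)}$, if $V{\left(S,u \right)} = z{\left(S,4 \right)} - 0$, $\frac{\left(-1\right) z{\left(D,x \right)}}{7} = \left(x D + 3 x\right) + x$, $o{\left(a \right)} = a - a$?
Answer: $28044$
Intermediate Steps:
$o{\left(a \right)} = 0$
$I{\left(A \right)} = - 9 A$
$z{\left(D,x \right)} = - 28 x - 7 D x$ ($z{\left(D,x \right)} = - 7 \left(\left(x D + 3 x\right) + x\right) = - 7 \left(\left(D x + 3 x\right) + x\right) = - 7 \left(\left(3 x + D x\right) + x\right) = - 7 \left(4 x + D x\right) = - 28 x - 7 D x$)
$V{\left(S,u \right)} = -112 - 28 S$ ($V{\left(S,u \right)} = \left(-7\right) 4 \left(4 + S\right) - 0 = \left(-112 - 28 S\right) + 0 = -112 - 28 S$)
$\left(V{\left(2,-6 \right)} + o{\left(4 \right)}\right)^{2} - - I{\left(20 \right)} = \left(\left(-112 - 56\right) + 0\right)^{2} - - \left(-9\right) 20 = \left(\left(-112 - 56\right) + 0\right)^{2} - \left(-1\right) \left(-180\right) = \left(-168 + 0\right)^{2} - 180 = \left(-168\right)^{2} - 180 = 28224 - 180 = 28044$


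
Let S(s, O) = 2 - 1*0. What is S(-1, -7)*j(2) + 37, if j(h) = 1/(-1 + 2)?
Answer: 39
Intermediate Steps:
j(h) = 1 (j(h) = 1/1 = 1)
S(s, O) = 2 (S(s, O) = 2 + 0 = 2)
S(-1, -7)*j(2) + 37 = 2*1 + 37 = 2 + 37 = 39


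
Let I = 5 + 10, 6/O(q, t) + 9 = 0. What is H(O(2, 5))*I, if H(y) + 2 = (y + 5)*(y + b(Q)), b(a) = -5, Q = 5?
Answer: -1195/3 ≈ -398.33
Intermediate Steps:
O(q, t) = -⅔ (O(q, t) = 6/(-9 + 0) = 6/(-9) = 6*(-⅑) = -⅔)
I = 15
H(y) = -2 + (-5 + y)*(5 + y) (H(y) = -2 + (y + 5)*(y - 5) = -2 + (5 + y)*(-5 + y) = -2 + (-5 + y)*(5 + y))
H(O(2, 5))*I = (-27 + (-⅔)²)*15 = (-27 + 4/9)*15 = -239/9*15 = -1195/3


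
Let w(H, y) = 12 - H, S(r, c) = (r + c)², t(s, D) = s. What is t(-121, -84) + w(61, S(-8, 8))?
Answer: -170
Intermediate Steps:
S(r, c) = (c + r)²
t(-121, -84) + w(61, S(-8, 8)) = -121 + (12 - 1*61) = -121 + (12 - 61) = -121 - 49 = -170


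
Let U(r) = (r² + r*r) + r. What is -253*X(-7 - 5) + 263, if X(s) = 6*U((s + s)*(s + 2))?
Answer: -175237657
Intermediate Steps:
U(r) = r + 2*r² (U(r) = (r² + r²) + r = 2*r² + r = r + 2*r²)
X(s) = 12*s*(1 + 4*s*(2 + s))*(2 + s) (X(s) = 6*(((s + s)*(s + 2))*(1 + 2*((s + s)*(s + 2)))) = 6*(((2*s)*(2 + s))*(1 + 2*((2*s)*(2 + s)))) = 6*((2*s*(2 + s))*(1 + 2*(2*s*(2 + s)))) = 6*((2*s*(2 + s))*(1 + 4*s*(2 + s))) = 6*(2*s*(1 + 4*s*(2 + s))*(2 + s)) = 12*s*(1 + 4*s*(2 + s))*(2 + s))
-253*X(-7 - 5) + 263 = -3036*(-7 - 5)*(1 + 4*(-7 - 5)*(2 + (-7 - 5)))*(2 + (-7 - 5)) + 263 = -3036*(-12)*(1 + 4*(-12)*(2 - 12))*(2 - 12) + 263 = -3036*(-12)*(1 + 4*(-12)*(-10))*(-10) + 263 = -3036*(-12)*(1 + 480)*(-10) + 263 = -3036*(-12)*481*(-10) + 263 = -253*692640 + 263 = -175237920 + 263 = -175237657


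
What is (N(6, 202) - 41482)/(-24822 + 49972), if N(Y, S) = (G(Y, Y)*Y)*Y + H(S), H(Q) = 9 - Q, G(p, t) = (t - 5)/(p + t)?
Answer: -20836/12575 ≈ -1.6569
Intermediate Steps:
G(p, t) = (-5 + t)/(p + t)
N(Y, S) = 9 - S + Y*(-5/2 + Y/2) (N(Y, S) = (((-5 + Y)/(Y + Y))*Y)*Y + (9 - S) = (((-5 + Y)/((2*Y)))*Y)*Y + (9 - S) = (((1/(2*Y))*(-5 + Y))*Y)*Y + (9 - S) = (((-5 + Y)/(2*Y))*Y)*Y + (9 - S) = (-5/2 + Y/2)*Y + (9 - S) = Y*(-5/2 + Y/2) + (9 - S) = 9 - S + Y*(-5/2 + Y/2))
(N(6, 202) - 41482)/(-24822 + 49972) = ((9 - 1*202 + (½)*6*(-5 + 6)) - 41482)/(-24822 + 49972) = ((9 - 202 + (½)*6*1) - 41482)/25150 = ((9 - 202 + 3) - 41482)*(1/25150) = (-190 - 41482)*(1/25150) = -41672*1/25150 = -20836/12575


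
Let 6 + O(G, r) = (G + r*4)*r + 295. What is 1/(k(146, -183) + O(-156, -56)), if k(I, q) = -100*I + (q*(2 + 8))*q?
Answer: 1/341859 ≈ 2.9252e-6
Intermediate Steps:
O(G, r) = 289 + r*(G + 4*r) (O(G, r) = -6 + ((G + r*4)*r + 295) = -6 + ((G + 4*r)*r + 295) = -6 + (r*(G + 4*r) + 295) = -6 + (295 + r*(G + 4*r)) = 289 + r*(G + 4*r))
k(I, q) = -100*I + 10*q² (k(I, q) = -100*I + (q*10)*q = -100*I + (10*q)*q = -100*I + 10*q²)
1/(k(146, -183) + O(-156, -56)) = 1/((-100*146 + 10*(-183)²) + (289 + 4*(-56)² - 156*(-56))) = 1/((-14600 + 10*33489) + (289 + 4*3136 + 8736)) = 1/((-14600 + 334890) + (289 + 12544 + 8736)) = 1/(320290 + 21569) = 1/341859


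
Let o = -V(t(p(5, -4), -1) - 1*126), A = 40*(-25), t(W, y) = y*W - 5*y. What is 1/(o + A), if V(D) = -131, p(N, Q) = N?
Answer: -1/869 ≈ -0.0011507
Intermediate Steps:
t(W, y) = -5*y + W*y (t(W, y) = W*y - 5*y = -5*y + W*y)
A = -1000
o = 131 (o = -1*(-131) = 131)
1/(o + A) = 1/(131 - 1000) = 1/(-869) = -1/869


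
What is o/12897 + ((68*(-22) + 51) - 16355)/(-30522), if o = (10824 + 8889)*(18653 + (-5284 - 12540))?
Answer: 9241156311/7289671 ≈ 1267.7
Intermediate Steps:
o = 16342077 (o = 19713*(18653 - 17824) = 19713*829 = 16342077)
o/12897 + ((68*(-22) + 51) - 16355)/(-30522) = 16342077/12897 + ((68*(-22) + 51) - 16355)/(-30522) = 16342077*(1/12897) + ((-1496 + 51) - 16355)*(-1/30522) = 5447359/4299 + (-1445 - 16355)*(-1/30522) = 5447359/4299 - 17800*(-1/30522) = 5447359/4299 + 8900/15261 = 9241156311/7289671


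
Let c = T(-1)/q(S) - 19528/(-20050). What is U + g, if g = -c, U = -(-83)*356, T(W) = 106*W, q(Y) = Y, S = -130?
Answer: 3850609903/130325 ≈ 29546.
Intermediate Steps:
U = 29548 (U = -1*(-29548) = 29548)
c = 233197/130325 (c = (106*(-1))/(-130) - 19528/(-20050) = -106*(-1/130) - 19528*(-1/20050) = 53/65 + 9764/10025 = 233197/130325 ≈ 1.7894)
g = -233197/130325 (g = -1*233197/130325 = -233197/130325 ≈ -1.7894)
U + g = 29548 - 233197/130325 = 3850609903/130325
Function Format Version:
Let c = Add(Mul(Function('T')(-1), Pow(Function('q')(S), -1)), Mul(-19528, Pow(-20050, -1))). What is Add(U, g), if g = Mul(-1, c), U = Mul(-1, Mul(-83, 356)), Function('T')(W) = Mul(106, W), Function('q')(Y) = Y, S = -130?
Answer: Rational(3850609903, 130325) ≈ 29546.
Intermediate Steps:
U = 29548 (U = Mul(-1, -29548) = 29548)
c = Rational(233197, 130325) (c = Add(Mul(Mul(106, -1), Pow(-130, -1)), Mul(-19528, Pow(-20050, -1))) = Add(Mul(-106, Rational(-1, 130)), Mul(-19528, Rational(-1, 20050))) = Add(Rational(53, 65), Rational(9764, 10025)) = Rational(233197, 130325) ≈ 1.7894)
g = Rational(-233197, 130325) (g = Mul(-1, Rational(233197, 130325)) = Rational(-233197, 130325) ≈ -1.7894)
Add(U, g) = Add(29548, Rational(-233197, 130325)) = Rational(3850609903, 130325)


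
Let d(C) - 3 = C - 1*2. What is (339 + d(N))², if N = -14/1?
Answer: 106276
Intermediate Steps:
N = -14 (N = -14*1 = -14)
d(C) = 1 + C (d(C) = 3 + (C - 1*2) = 3 + (C - 2) = 3 + (-2 + C) = 1 + C)
(339 + d(N))² = (339 + (1 - 14))² = (339 - 13)² = 326² = 106276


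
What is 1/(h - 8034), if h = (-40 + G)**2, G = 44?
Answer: -1/8018 ≈ -0.00012472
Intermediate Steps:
h = 16 (h = (-40 + 44)**2 = 4**2 = 16)
1/(h - 8034) = 1/(16 - 8034) = 1/(-8018) = -1/8018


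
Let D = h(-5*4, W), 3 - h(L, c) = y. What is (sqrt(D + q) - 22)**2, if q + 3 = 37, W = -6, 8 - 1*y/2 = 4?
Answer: (22 - sqrt(29))**2 ≈ 276.05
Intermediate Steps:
y = 8 (y = 16 - 2*4 = 16 - 8 = 8)
h(L, c) = -5 (h(L, c) = 3 - 1*8 = 3 - 8 = -5)
D = -5
q = 34 (q = -3 + 37 = 34)
(sqrt(D + q) - 22)**2 = (sqrt(-5 + 34) - 22)**2 = (sqrt(29) - 22)**2 = (-22 + sqrt(29))**2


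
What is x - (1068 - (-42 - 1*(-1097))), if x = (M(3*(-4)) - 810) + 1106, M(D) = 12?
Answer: 295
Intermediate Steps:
x = 308 (x = (12 - 810) + 1106 = -798 + 1106 = 308)
x - (1068 - (-42 - 1*(-1097))) = 308 - (1068 - (-42 - 1*(-1097))) = 308 - (1068 - (-42 + 1097)) = 308 - (1068 - 1*1055) = 308 - (1068 - 1055) = 308 - 1*13 = 308 - 13 = 295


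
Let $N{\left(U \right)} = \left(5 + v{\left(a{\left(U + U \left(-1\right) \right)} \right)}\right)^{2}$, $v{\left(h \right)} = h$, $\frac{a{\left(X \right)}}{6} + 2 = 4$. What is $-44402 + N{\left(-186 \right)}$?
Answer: $-44113$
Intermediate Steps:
$a{\left(X \right)} = 12$ ($a{\left(X \right)} = -12 + 6 \cdot 4 = -12 + 24 = 12$)
$N{\left(U \right)} = 289$ ($N{\left(U \right)} = \left(5 + 12\right)^{2} = 17^{2} = 289$)
$-44402 + N{\left(-186 \right)} = -44402 + 289 = -44113$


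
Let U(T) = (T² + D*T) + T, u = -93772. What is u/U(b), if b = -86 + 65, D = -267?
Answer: -13396/861 ≈ -15.559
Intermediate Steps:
b = -21
U(T) = T² - 266*T (U(T) = (T² - 267*T) + T = T² - 266*T)
u/U(b) = -93772*(-1/(21*(-266 - 21))) = -93772/((-21*(-287))) = -93772/6027 = -93772*1/6027 = -13396/861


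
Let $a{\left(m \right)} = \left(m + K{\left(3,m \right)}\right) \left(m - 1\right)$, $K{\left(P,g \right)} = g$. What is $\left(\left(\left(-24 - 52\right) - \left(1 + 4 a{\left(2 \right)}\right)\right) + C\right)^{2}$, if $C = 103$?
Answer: $100$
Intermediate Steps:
$a{\left(m \right)} = 2 m \left(-1 + m\right)$ ($a{\left(m \right)} = \left(m + m\right) \left(m - 1\right) = 2 m \left(-1 + m\right)$)
$\left(\left(\left(-24 - 52\right) - \left(1 + 4 a{\left(2 \right)}\right)\right) + C\right)^{2} = \left(\left(\left(-24 - 52\right) - \left(1 + 4 \cdot 2 \cdot 2 \left(-1 + 2\right)\right)\right) + 103\right)^{2} = \left(\left(-76 - \left(1 + 4 \cdot 2 \cdot 2 \cdot 1\right)\right) + 103\right)^{2} = \left(\left(-76 - 17\right) + 103\right)^{2} = \left(-93 + 103\right)^{2} = 10^{2} = 100$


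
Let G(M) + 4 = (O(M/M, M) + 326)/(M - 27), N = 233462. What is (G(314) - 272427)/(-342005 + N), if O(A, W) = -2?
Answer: 78187373/31151841 ≈ 2.5099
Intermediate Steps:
G(M) = -4 + 324/(-27 + M) (G(M) = -4 + (-2 + 326)/(M - 27) = -4 + 324/(-27 + M))
(G(314) - 272427)/(-342005 + N) = (4*(108 - 1*314)/(-27 + 314) - 272427)/(-342005 + 233462) = (4*(108 - 314)/287 - 272427)/(-108543) = (4*(1/287)*(-206) - 272427)*(-1/108543) = (-824/287 - 272427)*(-1/108543) = -78187373/287*(-1/108543) = 78187373/31151841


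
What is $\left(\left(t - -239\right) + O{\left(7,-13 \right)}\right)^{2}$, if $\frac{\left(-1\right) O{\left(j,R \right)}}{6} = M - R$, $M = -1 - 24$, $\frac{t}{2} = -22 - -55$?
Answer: $142129$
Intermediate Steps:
$t = 66$ ($t = 2 \left(-22 - -55\right) = 2 \left(-22 + 55\right) = 2 \cdot 33 = 66$)
$M = -25$ ($M = -1 - 24 = -25$)
$O{\left(j,R \right)} = 150 + 6 R$ ($O{\left(j,R \right)} = - 6 \left(-25 - R\right) = 150 + 6 R$)
$\left(\left(t - -239\right) + O{\left(7,-13 \right)}\right)^{2} = \left(\left(66 - -239\right) + \left(150 + 6 \left(-13\right)\right)\right)^{2} = \left(\left(66 + 239\right) + \left(150 - 78\right)\right)^{2} = \left(305 + 72\right)^{2} = 377^{2} = 142129$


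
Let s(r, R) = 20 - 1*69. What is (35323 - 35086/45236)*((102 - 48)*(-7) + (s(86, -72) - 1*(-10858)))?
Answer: 8333514398601/22618 ≈ 3.6845e+8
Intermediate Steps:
s(r, R) = -49 (s(r, R) = 20 - 69 = -49)
(35323 - 35086/45236)*((102 - 48)*(-7) + (s(86, -72) - 1*(-10858))) = (35323 - 35086/45236)*((102 - 48)*(-7) + (-49 - 1*(-10858))) = (35323 - 35086*1/45236)*(54*(-7) + (-49 + 10858)) = (35323 - 17543/22618)*(-378 + 10809) = (798918071/22618)*10431 = 8333514398601/22618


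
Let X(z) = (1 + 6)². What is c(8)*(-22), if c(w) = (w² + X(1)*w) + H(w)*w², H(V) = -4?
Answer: -4400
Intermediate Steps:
X(z) = 49 (X(z) = 7² = 49)
c(w) = -3*w² + 49*w (c(w) = (w² + 49*w) - 4*w² = -3*w² + 49*w)
c(8)*(-22) = (8*(49 - 3*8))*(-22) = (8*(49 - 24))*(-22) = (8*25)*(-22) = 200*(-22) = -4400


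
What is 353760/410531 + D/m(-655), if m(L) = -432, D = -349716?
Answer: 1088803663/1343556 ≈ 810.39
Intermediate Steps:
353760/410531 + D/m(-655) = 353760/410531 - 349716/(-432) = 353760*(1/410531) - 349716*(-1/432) = 32160/37321 + 29143/36 = 1088803663/1343556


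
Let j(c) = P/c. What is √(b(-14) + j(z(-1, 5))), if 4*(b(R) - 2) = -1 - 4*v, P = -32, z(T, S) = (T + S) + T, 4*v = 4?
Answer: I*√357/6 ≈ 3.1491*I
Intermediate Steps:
v = 1 (v = (¼)*4 = 1)
z(T, S) = S + 2*T (z(T, S) = (S + T) + T = S + 2*T)
b(R) = ¾ (b(R) = 2 + (-1 - 4*1)/4 = 2 + (-1 - 4)/4 = 2 + (¼)*(-5) = 2 - 5/4 = ¾)
j(c) = -32/c
√(b(-14) + j(z(-1, 5))) = √(¾ - 32/(5 + 2*(-1))) = √(¾ - 32/(5 - 2)) = √(¾ - 32/3) = √(-119/12) = I*√357/6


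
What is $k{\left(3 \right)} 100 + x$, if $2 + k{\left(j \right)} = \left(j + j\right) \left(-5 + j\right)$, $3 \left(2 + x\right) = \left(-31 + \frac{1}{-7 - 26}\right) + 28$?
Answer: $- \frac{138898}{99} \approx -1403.0$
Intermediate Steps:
$x = - \frac{298}{99}$ ($x = -2 + \frac{\left(-31 + \frac{1}{-7 - 26}\right) + 28}{3} = -2 + \frac{\left(-31 + \frac{1}{-33}\right) + 28}{3} = -2 + \frac{\left(-31 - \frac{1}{33}\right) + 28}{3} = -2 + \frac{- \frac{1024}{33} + 28}{3} = -2 + \frac{1}{3} \left(- \frac{100}{33}\right) = -2 - \frac{100}{99} = - \frac{298}{99} \approx -3.0101$)
$k{\left(j \right)} = -2 + 2 j \left(-5 + j\right)$ ($k{\left(j \right)} = -2 + \left(j + j\right) \left(-5 + j\right) = -2 + 2 j \left(-5 + j\right)$)
$k{\left(3 \right)} 100 + x = \left(-2 - 30 + 2 \cdot 3^{2}\right) 100 - \frac{298}{99} = \left(-2 - 30 + 2 \cdot 9\right) 100 - \frac{298}{99} = \left(-2 - 30 + 18\right) 100 - \frac{298}{99} = \left(-14\right) 100 - \frac{298}{99} = -1400 - \frac{298}{99} = - \frac{138898}{99}$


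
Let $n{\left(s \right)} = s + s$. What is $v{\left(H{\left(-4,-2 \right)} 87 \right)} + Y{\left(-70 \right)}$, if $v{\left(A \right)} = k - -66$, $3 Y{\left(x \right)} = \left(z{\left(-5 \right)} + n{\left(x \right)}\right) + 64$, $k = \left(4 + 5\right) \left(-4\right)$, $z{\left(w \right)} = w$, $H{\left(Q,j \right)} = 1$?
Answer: $3$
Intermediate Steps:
$n{\left(s \right)} = 2 s$
$k = -36$ ($k = 9 \left(-4\right) = -36$)
$Y{\left(x \right)} = \frac{59}{3} + \frac{2 x}{3}$ ($Y{\left(x \right)} = \frac{\left(-5 + 2 x\right) + 64}{3} = \frac{59 + 2 x}{3} = \frac{59}{3} + \frac{2 x}{3}$)
$v{\left(A \right)} = 30$ ($v{\left(A \right)} = -36 - -66 = -36 + 66 = 30$)
$v{\left(H{\left(-4,-2 \right)} 87 \right)} + Y{\left(-70 \right)} = 30 + \left(\frac{59}{3} + \frac{2}{3} \left(-70\right)\right) = 30 + \left(\frac{59}{3} - \frac{140}{3}\right) = 30 - 27 = 3$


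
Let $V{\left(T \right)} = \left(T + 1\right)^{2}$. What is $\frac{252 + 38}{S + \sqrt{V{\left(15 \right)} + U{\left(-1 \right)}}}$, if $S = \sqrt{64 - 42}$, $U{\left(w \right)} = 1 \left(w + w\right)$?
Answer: $\frac{290}{\sqrt{22} + \sqrt{254}} \approx 14.059$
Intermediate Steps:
$U{\left(w \right)} = 2 w$ ($U{\left(w \right)} = 1 \cdot 2 w = 2 w$)
$V{\left(T \right)} = \left(1 + T\right)^{2}$
$S = \sqrt{22} \approx 4.6904$
$\frac{252 + 38}{S + \sqrt{V{\left(15 \right)} + U{\left(-1 \right)}}} = \frac{252 + 38}{\sqrt{22} + \sqrt{\left(1 + 15\right)^{2} + 2 \left(-1\right)}} = \frac{290}{\sqrt{22} + \sqrt{16^{2} - 2}} = \frac{290}{\sqrt{22} + \sqrt{256 - 2}} = \frac{290}{\sqrt{22} + \sqrt{254}}$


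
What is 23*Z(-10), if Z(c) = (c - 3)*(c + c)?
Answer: 5980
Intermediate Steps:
Z(c) = 2*c*(-3 + c) (Z(c) = (-3 + c)*(2*c) = 2*c*(-3 + c))
23*Z(-10) = 23*(2*(-10)*(-3 - 10)) = 23*(2*(-10)*(-13)) = 23*260 = 5980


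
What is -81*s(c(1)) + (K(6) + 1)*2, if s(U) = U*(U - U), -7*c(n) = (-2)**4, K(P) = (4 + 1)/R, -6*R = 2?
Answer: -28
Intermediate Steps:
R = -1/3 (R = -1/6*2 = -1/3 ≈ -0.33333)
K(P) = -15 (K(P) = (4 + 1)/(-1/3) = 5*(-3) = -15)
c(n) = -16/7 (c(n) = -1/7*(-2)**4 = -1/7*16 = -16/7)
s(U) = 0 (s(U) = U*0 = 0)
-81*s(c(1)) + (K(6) + 1)*2 = -81*0 + (-15 + 1)*2 = 0 - 14*2 = 0 - 28 = -28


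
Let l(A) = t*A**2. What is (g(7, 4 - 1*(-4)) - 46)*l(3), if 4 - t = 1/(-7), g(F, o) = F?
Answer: -10179/7 ≈ -1454.1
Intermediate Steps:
t = 29/7 (t = 4 - 1/(-7) = 4 - (-1)/7 = 4 - 1*(-1/7) = 4 + 1/7 = 29/7 ≈ 4.1429)
l(A) = 29*A**2/7
(g(7, 4 - 1*(-4)) - 46)*l(3) = (7 - 46)*((29/7)*3**2) = -1131*9/7 = -39*261/7 = -10179/7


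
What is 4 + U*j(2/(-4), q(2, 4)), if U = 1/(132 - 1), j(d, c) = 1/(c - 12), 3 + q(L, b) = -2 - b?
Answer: 11003/2751 ≈ 3.9996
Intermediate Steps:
q(L, b) = -5 - b (q(L, b) = -3 + (-2 - b) = -5 - b)
j(d, c) = 1/(-12 + c)
U = 1/131 ≈ 0.0076336
4 + U*j(2/(-4), q(2, 4)) = 4 + 1/(131*(-12 + (-5 - 1*4))) = 4 + 1/(131*(-12 + (-5 - 4))) = 4 + 1/(131*(-12 - 9)) = 4 + (1/131)/(-21) = 4 + (1/131)*(-1/21) = 4 - 1/2751 = 11003/2751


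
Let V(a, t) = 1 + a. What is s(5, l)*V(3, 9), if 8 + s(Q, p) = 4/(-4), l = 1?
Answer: -36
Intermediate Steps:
s(Q, p) = -9 (s(Q, p) = -8 + 4/(-4) = -8 + 4*(-¼) = -8 - 1 = -9)
s(5, l)*V(3, 9) = -9*(1 + 3) = -9*4 = -36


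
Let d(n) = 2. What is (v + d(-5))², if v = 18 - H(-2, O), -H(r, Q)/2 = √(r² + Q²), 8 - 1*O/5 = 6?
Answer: 816 + 160*√26 ≈ 1631.8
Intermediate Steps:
O = 10 (O = 40 - 5*6 = 40 - 30 = 10)
H(r, Q) = -2*√(Q² + r²) (H(r, Q) = -2*√(r² + Q²) = -2*√(Q² + r²))
v = 18 + 4*√26 (v = 18 - (-2)*√(10² + (-2)²) = 18 - (-2)*√(100 + 4) = 18 - (-2)*√104 = 18 - (-2)*2*√26 = 18 - (-4)*√26 = 18 + 4*√26 ≈ 38.396)
(v + d(-5))² = ((18 + 4*√26) + 2)² = (20 + 4*√26)²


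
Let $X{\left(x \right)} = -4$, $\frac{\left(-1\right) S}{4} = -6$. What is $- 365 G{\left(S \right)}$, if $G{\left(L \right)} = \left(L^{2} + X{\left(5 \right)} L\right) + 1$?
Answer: $-175565$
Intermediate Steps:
$S = 24$ ($S = \left(-4\right) \left(-6\right) = 24$)
$G{\left(L \right)} = 1 + L^{2} - 4 L$ ($G{\left(L \right)} = \left(L^{2} - 4 L\right) + 1 = 1 + L^{2} - 4 L$)
$- 365 G{\left(S \right)} = - 365 \left(1 + 24^{2} - 96\right) = - 365 \left(1 + 576 - 96\right) = \left(-365\right) 481 = -175565$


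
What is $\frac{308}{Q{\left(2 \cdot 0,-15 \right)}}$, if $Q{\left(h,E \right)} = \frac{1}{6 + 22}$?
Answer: $8624$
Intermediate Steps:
$Q{\left(h,E \right)} = \frac{1}{28}$
$\frac{308}{Q{\left(2 \cdot 0,-15 \right)}} = 308 \frac{1}{\frac{1}{28}} = 308 \cdot 28 = 8624$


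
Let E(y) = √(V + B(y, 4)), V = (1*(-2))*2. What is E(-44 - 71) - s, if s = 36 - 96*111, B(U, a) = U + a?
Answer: 10620 + I*√115 ≈ 10620.0 + 10.724*I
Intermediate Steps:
V = -4 (V = -2*2 = -4)
E(y) = √y (E(y) = √(-4 + (y + 4)) = √(-4 + (4 + y)) = √y)
s = -10620 (s = 36 - 10656 = -10620)
E(-44 - 71) - s = √(-44 - 71) - 1*(-10620) = √(-115) + 10620 = I*√115 + 10620 = 10620 + I*√115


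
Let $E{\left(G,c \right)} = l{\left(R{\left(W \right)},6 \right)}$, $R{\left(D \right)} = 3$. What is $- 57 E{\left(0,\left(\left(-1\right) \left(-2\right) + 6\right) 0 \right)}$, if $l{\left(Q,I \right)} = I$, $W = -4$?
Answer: $-342$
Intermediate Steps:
$E{\left(G,c \right)} = 6$
$- 57 E{\left(0,\left(\left(-1\right) \left(-2\right) + 6\right) 0 \right)} = \left(-57\right) 6 = -342$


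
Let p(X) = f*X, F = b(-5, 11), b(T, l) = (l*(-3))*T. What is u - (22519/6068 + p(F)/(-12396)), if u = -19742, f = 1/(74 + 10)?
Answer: -10396758471265/526532496 ≈ -19746.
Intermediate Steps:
b(T, l) = -3*T*l (b(T, l) = (-3*l)*T = -3*T*l)
F = 165 (F = -3*(-5)*11 = 165)
f = 1/84 ≈ 0.011905
p(X) = X/84
u - (22519/6068 + p(F)/(-12396)) = -19742 - (22519/6068 + ((1/84)*165)/(-12396)) = -19742 - (22519*(1/6068) + (55/28)*(-1/12396)) = -19742 - (22519/6068 - 55/347088) = -19742 - 1*1953935233/526532496 = -19742 - 1953935233/526532496 = -10396758471265/526532496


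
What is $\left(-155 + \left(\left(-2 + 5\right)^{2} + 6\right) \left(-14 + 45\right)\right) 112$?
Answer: $34720$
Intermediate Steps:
$\left(-155 + \left(\left(-2 + 5\right)^{2} + 6\right) \left(-14 + 45\right)\right) 112 = \left(-155 + \left(3^{2} + 6\right) 31\right) 112 = \left(-155 + \left(9 + 6\right) 31\right) 112 = \left(-155 + 15 \cdot 31\right) 112 = \left(-155 + 465\right) 112 = 310 \cdot 112 = 34720$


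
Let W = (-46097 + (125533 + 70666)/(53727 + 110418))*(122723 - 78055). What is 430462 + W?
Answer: -10900164914758/5295 ≈ -2.0586e+9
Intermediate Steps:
W = -10902444211048/5295 (W = (-46097 + 196199/164145)*44668 = (-46097 + 196199*(1/164145))*44668 = (-46097 + 6329/5295)*44668 = -244077286/5295*44668 = -10902444211048/5295 ≈ -2.0590e+9)
430462 + W = 430462 - 10902444211048/5295 = -10900164914758/5295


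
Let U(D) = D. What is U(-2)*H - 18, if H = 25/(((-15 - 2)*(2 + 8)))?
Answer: -301/17 ≈ -17.706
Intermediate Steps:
H = -5/34 (H = 25/((-17*10)) = 25/(-170) = 25*(-1/170) = -5/34 ≈ -0.14706)
U(-2)*H - 18 = -2*(-5/34) - 18 = 5/17 - 18 = -301/17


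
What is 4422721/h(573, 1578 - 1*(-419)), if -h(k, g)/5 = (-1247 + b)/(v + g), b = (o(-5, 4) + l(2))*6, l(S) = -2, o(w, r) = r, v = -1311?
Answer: 3033986606/6175 ≈ 4.9133e+5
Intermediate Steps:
b = 12 (b = (4 - 2)*6 = 2*6 = 12)
h(k, g) = 6175/(-1311 + g) (h(k, g) = -5*(-1247 + 12)/(-1311 + g) = -(-6175)/(-1311 + g) = 6175/(-1311 + g))
4422721/h(573, 1578 - 1*(-419)) = 4422721/((6175/(-1311 + (1578 - 1*(-419))))) = 4422721/((6175/(-1311 + (1578 + 419)))) = 4422721/((6175/(-1311 + 1997))) = 4422721/((6175/686)) = 4422721/((6175*(1/686))) = 4422721/(6175/686) = 4422721*(686/6175) = 3033986606/6175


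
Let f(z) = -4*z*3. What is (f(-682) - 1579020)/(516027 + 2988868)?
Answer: -1570836/3504895 ≈ -0.44818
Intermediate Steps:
f(z) = -12*z
(f(-682) - 1579020)/(516027 + 2988868) = (-12*(-682) - 1579020)/(516027 + 2988868) = (8184 - 1579020)/3504895 = -1570836*1/3504895 = -1570836/3504895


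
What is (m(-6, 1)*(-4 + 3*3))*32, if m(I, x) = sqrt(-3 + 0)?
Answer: 160*I*sqrt(3) ≈ 277.13*I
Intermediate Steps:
m(I, x) = I*sqrt(3) (m(I, x) = sqrt(-3) = I*sqrt(3))
(m(-6, 1)*(-4 + 3*3))*32 = ((I*sqrt(3))*(-4 + 3*3))*32 = ((I*sqrt(3))*(-4 + 9))*32 = ((I*sqrt(3))*5)*32 = (5*I*sqrt(3))*32 = 160*I*sqrt(3)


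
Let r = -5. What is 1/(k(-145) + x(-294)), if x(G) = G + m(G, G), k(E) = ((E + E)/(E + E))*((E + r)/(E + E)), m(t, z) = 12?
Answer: -29/8163 ≈ -0.0035526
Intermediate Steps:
k(E) = (-5 + E)/(2*E) (k(E) = ((E + E)/(E + E))*((E - 5)/(E + E)) = ((2*E)/((2*E)))*((-5 + E)/((2*E))) = ((2*E)*(1/(2*E)))*((-5 + E)*(1/(2*E))) = 1*((-5 + E)/(2*E)) = (-5 + E)/(2*E))
x(G) = 12 + G (x(G) = G + 12 = 12 + G)
1/(k(-145) + x(-294)) = 1/((1/2)*(-5 - 145)/(-145) + (12 - 294)) = 1/((1/2)*(-1/145)*(-150) - 282) = 1/(15/29 - 282) = 1/(-8163/29) = -29/8163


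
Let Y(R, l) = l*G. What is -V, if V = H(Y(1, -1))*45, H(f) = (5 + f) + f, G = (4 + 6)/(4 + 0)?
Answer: 0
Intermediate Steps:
G = 5/2 (G = 10/4 = 10*(¼) = 5/2 ≈ 2.5000)
Y(R, l) = 5*l/2 (Y(R, l) = l*(5/2) = 5*l/2)
H(f) = 5 + 2*f
V = 0 (V = (5 + 2*((5/2)*(-1)))*45 = (5 + 2*(-5/2))*45 = (5 - 5)*45 = 0*45 = 0)
-V = -1*0 = 0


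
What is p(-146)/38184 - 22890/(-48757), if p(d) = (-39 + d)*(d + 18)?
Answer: 6853370/6289653 ≈ 1.0896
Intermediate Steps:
p(d) = (-39 + d)*(18 + d)
p(-146)/38184 - 22890/(-48757) = (-702 + (-146)² - 21*(-146))/38184 - 22890/(-48757) = (-702 + 21316 + 3066)*(1/38184) - 22890*(-1/48757) = 23680*(1/38184) + 22890/48757 = 80/129 + 22890/48757 = 6853370/6289653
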